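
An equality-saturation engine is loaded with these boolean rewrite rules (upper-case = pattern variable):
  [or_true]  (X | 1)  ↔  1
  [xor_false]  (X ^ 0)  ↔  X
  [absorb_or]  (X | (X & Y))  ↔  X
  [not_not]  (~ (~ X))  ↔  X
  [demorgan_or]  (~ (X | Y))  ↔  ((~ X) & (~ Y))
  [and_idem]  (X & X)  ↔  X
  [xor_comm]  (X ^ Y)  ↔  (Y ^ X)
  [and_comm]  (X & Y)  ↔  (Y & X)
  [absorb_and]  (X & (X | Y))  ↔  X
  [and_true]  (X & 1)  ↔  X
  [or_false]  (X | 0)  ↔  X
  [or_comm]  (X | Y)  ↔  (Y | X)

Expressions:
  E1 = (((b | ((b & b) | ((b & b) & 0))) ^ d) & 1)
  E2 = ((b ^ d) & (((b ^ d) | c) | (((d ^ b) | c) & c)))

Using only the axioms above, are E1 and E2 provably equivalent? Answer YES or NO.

(1) ((b & b) | ((b & b) & 0))  =[absorb_or →]=  (b & b)    ⊢ (((b | (b & b)) ^ d) & 1)
(2) (b | (b & b))  =[absorb_or →]=  b    ⊢ ((b ^ d) & 1)
(3) ((b ^ d) & 1)  =[and_true →]=  (b ^ d)
(4) (b ^ d)  =[absorb_and ←]=  ((b ^ d) & ((b ^ d) | c))
(5) ((b ^ d) | c)  =[absorb_or ←]=  (((b ^ d) | c) | (((b ^ d) | c) & c))    ⊢ ((b ^ d) & (((b ^ d) | c) | (((b ^ d) | c) & c)))
(6) (b ^ d)  =[xor_comm →]=  (d ^ b)    ⊢ E2

YES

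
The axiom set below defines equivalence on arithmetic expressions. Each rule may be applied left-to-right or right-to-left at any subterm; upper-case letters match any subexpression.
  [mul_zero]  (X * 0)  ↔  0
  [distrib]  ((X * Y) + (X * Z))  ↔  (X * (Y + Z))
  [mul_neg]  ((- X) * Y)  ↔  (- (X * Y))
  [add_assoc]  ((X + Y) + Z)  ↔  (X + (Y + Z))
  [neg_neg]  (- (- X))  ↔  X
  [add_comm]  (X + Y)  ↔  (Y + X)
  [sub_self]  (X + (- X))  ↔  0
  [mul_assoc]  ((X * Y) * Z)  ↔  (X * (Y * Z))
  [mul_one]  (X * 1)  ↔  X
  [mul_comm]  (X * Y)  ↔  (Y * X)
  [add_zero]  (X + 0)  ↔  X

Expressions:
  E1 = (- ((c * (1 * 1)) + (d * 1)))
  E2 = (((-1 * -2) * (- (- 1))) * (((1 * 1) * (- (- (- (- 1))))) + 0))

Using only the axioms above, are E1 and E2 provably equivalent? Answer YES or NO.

Every axiom is a valid identity, so a rewrite proof would force E1 and E2 to agree under every assignment.
At c=0, d=0: E1 = 0 but E2 = 2; they differ, so no derivation exists.

NO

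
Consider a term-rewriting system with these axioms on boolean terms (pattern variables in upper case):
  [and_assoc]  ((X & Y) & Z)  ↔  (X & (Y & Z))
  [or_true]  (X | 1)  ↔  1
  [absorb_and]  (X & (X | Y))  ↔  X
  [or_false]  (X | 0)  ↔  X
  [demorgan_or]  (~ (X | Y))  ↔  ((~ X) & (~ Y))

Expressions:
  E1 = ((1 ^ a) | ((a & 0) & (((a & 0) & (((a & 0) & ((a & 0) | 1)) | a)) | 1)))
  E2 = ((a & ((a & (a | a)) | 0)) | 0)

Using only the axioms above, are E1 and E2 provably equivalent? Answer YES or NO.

NO

The axioms are sound identities: if E1 ↔* E2 then E1 and E2 evaluate identically under any assignment.
Under a=0: E1 evaluates to 1, E2 to 0. Distinct ⇒ no rewrite sequence connects them.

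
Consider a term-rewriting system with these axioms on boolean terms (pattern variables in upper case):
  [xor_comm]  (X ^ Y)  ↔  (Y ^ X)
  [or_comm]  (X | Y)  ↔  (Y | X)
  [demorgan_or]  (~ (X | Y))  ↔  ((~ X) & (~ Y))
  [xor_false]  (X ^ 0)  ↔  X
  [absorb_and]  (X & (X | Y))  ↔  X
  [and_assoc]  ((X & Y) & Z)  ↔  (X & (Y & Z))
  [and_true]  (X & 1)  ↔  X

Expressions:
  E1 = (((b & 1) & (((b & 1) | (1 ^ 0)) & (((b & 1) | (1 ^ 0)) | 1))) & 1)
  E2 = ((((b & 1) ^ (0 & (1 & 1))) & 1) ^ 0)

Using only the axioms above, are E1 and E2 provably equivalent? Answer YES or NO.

1. [absorb_and →] (((b & 1) | (1 ^ 0)) & (((b & 1) | (1 ^ 0)) | 1))  →  ((b & 1) | (1 ^ 0));  E1 = (((b & 1) & ((b & 1) | (1 ^ 0))) & 1)
2. [xor_false →] (1 ^ 0)  →  1;  E1 = (((b & 1) & ((b & 1) | 1)) & 1)
3. [absorb_and →] ((b & 1) & ((b & 1) | 1))  →  (b & 1);  E1 = ((b & 1) & 1)
4. [xor_false ←] (b & 1)  →  ((b & 1) ^ 0);  E1 = (((b & 1) ^ 0) & 1)
5. [xor_false ←] (((b & 1) ^ 0) & 1)  →  ((((b & 1) ^ 0) & 1) ^ 0)
6. [and_true ←] 0  →  (0 & 1);  E1 = ((((b & 1) ^ (0 & 1)) & 1) ^ 0)
7. [and_true ←] 1  →  (1 & 1);  this is E2

YES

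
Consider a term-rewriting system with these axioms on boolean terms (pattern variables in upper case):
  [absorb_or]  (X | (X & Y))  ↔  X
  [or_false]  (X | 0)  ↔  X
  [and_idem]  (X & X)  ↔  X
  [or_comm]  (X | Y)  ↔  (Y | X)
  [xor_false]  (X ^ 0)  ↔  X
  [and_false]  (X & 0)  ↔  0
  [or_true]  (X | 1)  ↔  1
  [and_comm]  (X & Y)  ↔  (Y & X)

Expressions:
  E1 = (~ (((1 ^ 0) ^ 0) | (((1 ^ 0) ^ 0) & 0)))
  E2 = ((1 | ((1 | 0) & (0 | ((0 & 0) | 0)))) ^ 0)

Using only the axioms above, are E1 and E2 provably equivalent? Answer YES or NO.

NO

The axioms are sound identities: if E1 ↔* E2 then E1 and E2 evaluate identically under any assignment.
Under the empty assignment (no variables occur): E1 evaluates to 0, E2 to 1. Distinct ⇒ no rewrite sequence connects them.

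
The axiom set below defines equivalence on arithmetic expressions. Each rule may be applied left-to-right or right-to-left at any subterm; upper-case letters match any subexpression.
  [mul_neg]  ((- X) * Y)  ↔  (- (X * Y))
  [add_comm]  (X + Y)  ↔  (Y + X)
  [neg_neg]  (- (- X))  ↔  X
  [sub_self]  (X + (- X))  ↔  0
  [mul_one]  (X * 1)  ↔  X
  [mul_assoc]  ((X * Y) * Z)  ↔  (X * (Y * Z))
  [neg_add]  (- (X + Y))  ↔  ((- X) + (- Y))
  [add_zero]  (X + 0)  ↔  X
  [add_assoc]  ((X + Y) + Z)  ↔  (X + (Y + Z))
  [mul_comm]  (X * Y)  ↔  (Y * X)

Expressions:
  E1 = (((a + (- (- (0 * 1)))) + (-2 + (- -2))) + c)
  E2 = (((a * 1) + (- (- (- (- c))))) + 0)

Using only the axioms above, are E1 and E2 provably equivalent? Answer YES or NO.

YES

(1) (- (- (0 * 1)))  =[neg_neg →]=  (0 * 1)    ⊢ (((a + (0 * 1)) + (-2 + (- -2))) + c)
(2) (-2 + (- -2))  =[sub_self →]=  0    ⊢ (((a + (0 * 1)) + 0) + c)
(3) (0 * 1)  =[mul_one →]=  0    ⊢ (((a + 0) + 0) + c)
(4) (a + 0)  =[add_zero →]=  a    ⊢ ((a + 0) + c)
(5) (a + 0)  =[add_zero →]=  a    ⊢ (a + c)
(6) c  =[neg_neg ←]=  (- (- c))    ⊢ (a + (- (- c)))
(7) a  =[mul_one ←]=  (a * 1)    ⊢ ((a * 1) + (- (- c)))
(8) ((a * 1) + (- (- c)))  =[add_zero ←]=  (((a * 1) + (- (- c))) + 0)
(9) (- (- c))  =[neg_neg ←]=  (- (- (- (- c))))    ⊢ E2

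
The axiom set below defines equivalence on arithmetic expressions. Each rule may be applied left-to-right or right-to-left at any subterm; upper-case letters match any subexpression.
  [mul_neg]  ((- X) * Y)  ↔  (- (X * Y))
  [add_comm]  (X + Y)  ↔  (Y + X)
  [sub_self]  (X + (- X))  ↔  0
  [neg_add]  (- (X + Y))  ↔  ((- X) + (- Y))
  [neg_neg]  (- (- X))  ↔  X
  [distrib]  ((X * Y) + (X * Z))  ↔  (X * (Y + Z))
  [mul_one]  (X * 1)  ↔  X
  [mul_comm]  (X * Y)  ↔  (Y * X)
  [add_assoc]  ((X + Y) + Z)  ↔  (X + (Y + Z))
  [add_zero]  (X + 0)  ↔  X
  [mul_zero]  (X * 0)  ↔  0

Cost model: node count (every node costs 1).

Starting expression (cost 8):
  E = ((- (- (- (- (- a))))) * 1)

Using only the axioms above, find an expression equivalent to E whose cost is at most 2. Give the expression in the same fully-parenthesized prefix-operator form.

1. [neg_neg →] (- (- (- (- a))))  →  (- (- a));  E = ((- (- (- a))) * 1)
2. [mul_one →] ((- (- (- a))) * 1)  →  (- (- (- a)))
3. [neg_neg →] (- (- a))  →  a;  cost 2 ≤ 2, done

(- a)   [cost 2]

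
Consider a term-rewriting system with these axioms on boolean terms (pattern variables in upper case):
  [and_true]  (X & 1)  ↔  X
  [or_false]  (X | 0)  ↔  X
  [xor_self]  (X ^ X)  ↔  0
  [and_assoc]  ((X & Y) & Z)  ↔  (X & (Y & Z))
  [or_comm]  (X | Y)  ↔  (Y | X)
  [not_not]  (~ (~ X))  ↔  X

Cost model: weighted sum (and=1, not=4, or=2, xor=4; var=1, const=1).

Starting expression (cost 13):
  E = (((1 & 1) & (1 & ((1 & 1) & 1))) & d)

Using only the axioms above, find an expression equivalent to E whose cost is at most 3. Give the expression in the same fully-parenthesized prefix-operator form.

(1 & d)   [cost 3]

1. [and_true →] (1 & 1)  →  1;  E = (((1 & 1) & (1 & (1 & 1))) & d)
2. [and_true →] (1 & 1)  →  1;  E = (((1 & 1) & (1 & 1)) & d)
3. [and_true →] (1 & 1)  →  1;  E = ((1 & (1 & 1)) & d)
4. [and_true →] (1 & 1)  →  1;  E = ((1 & 1) & d)
5. [and_true →] (1 & 1)  →  1;  cost 3 ≤ 3, done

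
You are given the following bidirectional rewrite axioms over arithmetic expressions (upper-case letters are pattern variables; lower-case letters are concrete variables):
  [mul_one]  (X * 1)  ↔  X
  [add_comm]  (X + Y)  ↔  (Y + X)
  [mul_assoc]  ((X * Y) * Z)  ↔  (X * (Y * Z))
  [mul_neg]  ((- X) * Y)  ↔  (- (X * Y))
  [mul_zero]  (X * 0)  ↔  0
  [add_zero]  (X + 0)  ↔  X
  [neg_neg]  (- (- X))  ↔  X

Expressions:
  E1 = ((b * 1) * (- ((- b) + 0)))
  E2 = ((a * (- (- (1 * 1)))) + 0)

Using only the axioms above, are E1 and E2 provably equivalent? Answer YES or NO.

NO

The axioms are sound identities: if E1 ↔* E2 then E1 and E2 evaluate identically under any assignment.
Under a=0, b=1: E1 evaluates to 1, E2 to 0. Distinct ⇒ no rewrite sequence connects them.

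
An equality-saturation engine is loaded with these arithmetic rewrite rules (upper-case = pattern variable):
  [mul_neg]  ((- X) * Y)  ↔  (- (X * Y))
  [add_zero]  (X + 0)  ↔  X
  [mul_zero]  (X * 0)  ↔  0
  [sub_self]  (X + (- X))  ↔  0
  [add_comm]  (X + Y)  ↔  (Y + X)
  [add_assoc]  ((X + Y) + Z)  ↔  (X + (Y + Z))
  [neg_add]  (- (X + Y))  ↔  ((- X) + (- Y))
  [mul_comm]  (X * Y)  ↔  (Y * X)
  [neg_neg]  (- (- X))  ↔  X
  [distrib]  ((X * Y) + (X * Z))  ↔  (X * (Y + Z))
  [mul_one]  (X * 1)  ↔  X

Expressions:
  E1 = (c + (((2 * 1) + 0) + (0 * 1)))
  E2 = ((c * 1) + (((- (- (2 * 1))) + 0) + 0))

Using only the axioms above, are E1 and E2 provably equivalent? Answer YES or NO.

1. [mul_one →] (2 * 1)  →  2;  E1 = (c + ((2 + 0) + (0 * 1)))
2. [mul_one →] (0 * 1)  →  0;  E1 = (c + ((2 + 0) + 0))
3. [add_zero →] (2 + 0)  →  2;  E1 = (c + (2 + 0))
4. [add_zero →] (2 + 0)  →  2;  E1 = (c + 2)
5. [mul_one ←] c  →  (c * 1);  E1 = ((c * 1) + 2)
6. [add_zero ←] 2  →  (2 + 0);  E1 = ((c * 1) + (2 + 0))
7. [neg_neg ←] 2  →  (- (- 2));  E1 = ((c * 1) + ((- (- 2)) + 0))
8. [mul_one ←] 2  →  (2 * 1);  E1 = ((c * 1) + ((- (- (2 * 1))) + 0))
9. [add_zero ←] (- (- (2 * 1)))  →  ((- (- (2 * 1))) + 0);  this is E2

YES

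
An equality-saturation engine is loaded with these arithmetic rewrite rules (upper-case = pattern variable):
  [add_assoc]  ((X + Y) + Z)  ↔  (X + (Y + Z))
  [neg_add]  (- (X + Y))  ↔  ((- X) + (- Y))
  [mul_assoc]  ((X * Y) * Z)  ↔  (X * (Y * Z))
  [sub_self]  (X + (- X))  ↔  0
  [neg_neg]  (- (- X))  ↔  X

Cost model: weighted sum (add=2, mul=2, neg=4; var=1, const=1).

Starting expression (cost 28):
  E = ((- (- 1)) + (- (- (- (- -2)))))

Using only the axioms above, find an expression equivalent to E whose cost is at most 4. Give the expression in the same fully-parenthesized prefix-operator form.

(1 + -2)   [cost 4]

1. [neg_neg →] (- (- 1))  →  1;  E = (1 + (- (- (- (- -2)))))
2. [neg_neg →] (- (- (- (- -2))))  →  (- (- -2));  E = (1 + (- (- -2)))
3. [neg_neg →] (- (- -2))  →  -2;  cost 4 ≤ 4, done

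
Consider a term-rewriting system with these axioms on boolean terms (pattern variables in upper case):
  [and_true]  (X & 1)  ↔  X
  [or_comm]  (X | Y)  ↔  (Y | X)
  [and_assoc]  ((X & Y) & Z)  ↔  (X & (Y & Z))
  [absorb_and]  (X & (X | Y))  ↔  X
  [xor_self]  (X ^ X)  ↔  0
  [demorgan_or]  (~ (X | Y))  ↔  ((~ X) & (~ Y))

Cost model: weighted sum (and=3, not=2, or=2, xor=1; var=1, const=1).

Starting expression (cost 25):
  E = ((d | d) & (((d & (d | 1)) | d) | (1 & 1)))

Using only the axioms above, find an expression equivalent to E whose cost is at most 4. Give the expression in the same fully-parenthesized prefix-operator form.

1. [and_true →] (1 & 1)  →  1;  E = ((d | d) & (((d & (d | 1)) | d) | 1))
2. [absorb_and →] (d & (d | 1))  →  d;  E = ((d | d) & ((d | d) | 1))
3. [absorb_and →] ((d | d) & ((d | d) | 1))  →  (d | d);  cost 4 ≤ 4, done

(d | d)   [cost 4]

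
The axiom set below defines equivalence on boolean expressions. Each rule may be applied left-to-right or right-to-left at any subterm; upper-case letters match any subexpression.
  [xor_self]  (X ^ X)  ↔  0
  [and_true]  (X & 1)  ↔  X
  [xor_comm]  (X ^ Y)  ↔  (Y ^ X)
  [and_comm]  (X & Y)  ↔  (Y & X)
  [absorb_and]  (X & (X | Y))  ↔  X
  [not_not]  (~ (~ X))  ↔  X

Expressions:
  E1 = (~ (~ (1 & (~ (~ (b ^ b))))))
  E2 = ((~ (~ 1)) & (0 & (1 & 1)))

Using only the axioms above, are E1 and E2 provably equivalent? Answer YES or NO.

(1) (~ (~ (1 & (~ (~ (b ^ b))))))  =[not_not →]=  (1 & (~ (~ (b ^ b))))
(2) (b ^ b)  =[xor_self →]=  0    ⊢ (1 & (~ (~ 0)))
(3) (~ (~ 0))  =[not_not →]=  0    ⊢ (1 & 0)
(4) 0  =[and_true ←]=  (0 & 1)    ⊢ (1 & (0 & 1))
(5) 1  =[not_not ←]=  (~ (~ 1))    ⊢ ((~ (~ 1)) & (0 & 1))
(6) 1  =[and_true ←]=  (1 & 1)    ⊢ E2

YES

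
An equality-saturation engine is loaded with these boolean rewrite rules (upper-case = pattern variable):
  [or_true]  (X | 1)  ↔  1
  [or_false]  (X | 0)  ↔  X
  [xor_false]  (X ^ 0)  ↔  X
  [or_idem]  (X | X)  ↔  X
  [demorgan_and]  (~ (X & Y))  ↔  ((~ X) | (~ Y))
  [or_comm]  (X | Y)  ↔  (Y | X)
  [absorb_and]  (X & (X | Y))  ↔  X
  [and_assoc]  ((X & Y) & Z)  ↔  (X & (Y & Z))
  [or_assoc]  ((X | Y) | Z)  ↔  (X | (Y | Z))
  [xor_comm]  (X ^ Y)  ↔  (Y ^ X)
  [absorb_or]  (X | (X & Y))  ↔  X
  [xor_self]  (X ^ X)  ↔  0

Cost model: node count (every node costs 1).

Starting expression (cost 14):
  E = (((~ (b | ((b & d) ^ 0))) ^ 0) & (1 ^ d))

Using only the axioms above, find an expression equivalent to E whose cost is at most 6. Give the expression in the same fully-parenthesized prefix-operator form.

((~ b) & (1 ^ d))   [cost 6]

(1) ((b & d) ^ 0)  =[xor_false →]=  (b & d)    ⊢ (((~ (b | (b & d))) ^ 0) & (1 ^ d))
(2) (b | (b & d))  =[absorb_or →]=  b    ⊢ (((~ b) ^ 0) & (1 ^ d))
(3) ((~ b) ^ 0)  =[xor_false →]=  (~ b)    ⊢ cost 6, within 6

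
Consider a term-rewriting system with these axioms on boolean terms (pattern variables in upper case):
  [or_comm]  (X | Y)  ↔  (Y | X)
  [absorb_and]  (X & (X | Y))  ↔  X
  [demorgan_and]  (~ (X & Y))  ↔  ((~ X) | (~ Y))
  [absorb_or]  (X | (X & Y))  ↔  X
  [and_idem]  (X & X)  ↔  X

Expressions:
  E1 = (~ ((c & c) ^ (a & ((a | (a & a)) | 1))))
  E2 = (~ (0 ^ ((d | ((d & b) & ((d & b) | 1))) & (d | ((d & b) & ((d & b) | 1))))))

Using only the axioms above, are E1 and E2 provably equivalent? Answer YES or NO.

NO

The axioms are sound identities: if E1 ↔* E2 then E1 and E2 evaluate identically under any assignment.
Under a=0, b=0, c=0, d=1: E1 evaluates to 1, E2 to 0. Distinct ⇒ no rewrite sequence connects them.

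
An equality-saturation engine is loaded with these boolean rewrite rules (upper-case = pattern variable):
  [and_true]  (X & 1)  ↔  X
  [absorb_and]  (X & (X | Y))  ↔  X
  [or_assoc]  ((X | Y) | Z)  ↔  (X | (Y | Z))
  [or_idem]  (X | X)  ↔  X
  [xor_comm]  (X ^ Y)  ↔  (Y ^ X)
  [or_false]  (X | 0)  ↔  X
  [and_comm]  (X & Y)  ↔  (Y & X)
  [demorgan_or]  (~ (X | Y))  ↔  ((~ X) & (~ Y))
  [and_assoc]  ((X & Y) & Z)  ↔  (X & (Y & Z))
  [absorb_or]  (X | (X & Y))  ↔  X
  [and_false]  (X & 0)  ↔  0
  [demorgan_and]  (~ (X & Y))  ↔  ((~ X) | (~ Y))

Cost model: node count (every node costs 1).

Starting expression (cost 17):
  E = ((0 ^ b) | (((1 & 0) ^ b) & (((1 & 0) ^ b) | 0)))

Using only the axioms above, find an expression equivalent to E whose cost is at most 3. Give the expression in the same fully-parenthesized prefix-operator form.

1. [absorb_and →] (((1 & 0) ^ b) & (((1 & 0) ^ b) | 0))  →  ((1 & 0) ^ b);  E = ((0 ^ b) | ((1 & 0) ^ b))
2. [and_false →] (1 & 0)  →  0;  E = ((0 ^ b) | (0 ^ b))
3. [or_idem →] ((0 ^ b) | (0 ^ b))  →  (0 ^ b);  cost 3 ≤ 3, done

(0 ^ b)   [cost 3]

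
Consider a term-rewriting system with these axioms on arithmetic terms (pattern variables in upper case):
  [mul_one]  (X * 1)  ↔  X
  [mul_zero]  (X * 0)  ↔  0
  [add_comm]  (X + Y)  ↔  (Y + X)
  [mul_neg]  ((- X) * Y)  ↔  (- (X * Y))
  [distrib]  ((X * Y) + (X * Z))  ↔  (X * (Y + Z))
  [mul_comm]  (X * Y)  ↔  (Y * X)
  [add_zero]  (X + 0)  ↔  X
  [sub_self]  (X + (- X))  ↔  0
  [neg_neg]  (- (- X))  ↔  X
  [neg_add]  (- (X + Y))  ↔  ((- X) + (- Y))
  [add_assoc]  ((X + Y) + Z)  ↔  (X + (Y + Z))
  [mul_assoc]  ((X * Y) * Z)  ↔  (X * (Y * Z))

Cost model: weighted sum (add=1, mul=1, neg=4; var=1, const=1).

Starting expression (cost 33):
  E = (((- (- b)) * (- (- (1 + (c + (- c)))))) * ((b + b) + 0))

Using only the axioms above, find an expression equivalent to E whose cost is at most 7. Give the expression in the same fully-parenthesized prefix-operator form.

(1) (- (- (1 + (c + (- c)))))  =[neg_neg →]=  (1 + (c + (- c)))    ⊢ (((- (- b)) * (1 + (c + (- c)))) * ((b + b) + 0))
(2) (c + (- c))  =[sub_self →]=  0    ⊢ (((- (- b)) * (1 + 0)) * ((b + b) + 0))
(3) ((b + b) + 0)  =[add_zero →]=  (b + b)    ⊢ (((- (- b)) * (1 + 0)) * (b + b))
(4) (- (- b))  =[neg_neg →]=  b    ⊢ ((b * (1 + 0)) * (b + b))
(5) (1 + 0)  =[add_zero →]=  1    ⊢ cost 7, within 7

((b * 1) * (b + b))   [cost 7]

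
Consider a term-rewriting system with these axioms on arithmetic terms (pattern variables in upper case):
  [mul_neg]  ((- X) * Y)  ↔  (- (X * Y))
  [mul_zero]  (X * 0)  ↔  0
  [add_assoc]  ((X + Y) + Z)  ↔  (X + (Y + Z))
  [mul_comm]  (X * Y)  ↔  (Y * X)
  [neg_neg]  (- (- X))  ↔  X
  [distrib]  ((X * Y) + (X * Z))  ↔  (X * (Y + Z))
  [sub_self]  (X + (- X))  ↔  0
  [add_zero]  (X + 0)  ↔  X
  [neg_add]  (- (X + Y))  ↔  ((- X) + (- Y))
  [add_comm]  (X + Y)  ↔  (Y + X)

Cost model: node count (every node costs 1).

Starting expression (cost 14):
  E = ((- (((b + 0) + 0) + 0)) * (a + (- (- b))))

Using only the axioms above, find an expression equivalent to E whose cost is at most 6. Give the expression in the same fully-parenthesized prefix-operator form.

((- b) * (a + b))   [cost 6]

(1) (b + 0)  =[add_zero →]=  b    ⊢ ((- ((b + 0) + 0)) * (a + (- (- b))))
(2) (- (- b))  =[neg_neg →]=  b    ⊢ ((- ((b + 0) + 0)) * (a + b))
(3) (b + 0)  =[add_zero →]=  b    ⊢ ((- (b + 0)) * (a + b))
(4) (b + 0)  =[add_zero →]=  b    ⊢ cost 6, within 6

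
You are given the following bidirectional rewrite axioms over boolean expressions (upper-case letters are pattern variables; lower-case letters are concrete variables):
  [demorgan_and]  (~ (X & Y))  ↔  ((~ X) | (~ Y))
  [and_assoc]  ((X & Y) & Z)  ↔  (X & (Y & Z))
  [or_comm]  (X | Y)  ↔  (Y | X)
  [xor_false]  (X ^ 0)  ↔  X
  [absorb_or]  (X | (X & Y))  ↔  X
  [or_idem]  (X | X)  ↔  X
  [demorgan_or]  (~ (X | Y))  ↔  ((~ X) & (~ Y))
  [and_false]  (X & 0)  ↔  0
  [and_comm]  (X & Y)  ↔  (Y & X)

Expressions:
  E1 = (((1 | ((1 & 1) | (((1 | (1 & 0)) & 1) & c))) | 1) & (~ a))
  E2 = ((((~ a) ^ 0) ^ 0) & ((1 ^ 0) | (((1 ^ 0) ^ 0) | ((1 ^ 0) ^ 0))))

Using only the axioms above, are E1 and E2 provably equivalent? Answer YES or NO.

step 1: absorb_or (→) rewrites (1 | (1 & 0)) into 1, now (((1 | ((1 & 1) | ((1 & 1) & c))) | 1) & (~ a))
step 2: absorb_or (→) rewrites ((1 & 1) | ((1 & 1) & c)) into (1 & 1), now (((1 | (1 & 1)) | 1) & (~ a))
step 3: absorb_or (→) rewrites (1 | (1 & 1)) into 1, now ((1 | 1) & (~ a))
step 4: and_comm (→) rewrites ((1 | 1) & (~ a)) into ((~ a) & (1 | 1))
step 5: xor_false (←) rewrites (~ a) into ((~ a) ^ 0), now (((~ a) ^ 0) & (1 | 1))
step 6: xor_false (←) rewrites (~ a) into ((~ a) ^ 0), now ((((~ a) ^ 0) ^ 0) & (1 | 1))
step 7: xor_false (←) rewrites 1 into (1 ^ 0), now ((((~ a) ^ 0) ^ 0) & ((1 ^ 0) | 1))
step 8: xor_false (←) rewrites 1 into (1 ^ 0), now ((((~ a) ^ 0) ^ 0) & ((1 ^ 0) | (1 ^ 0)))
step 9: xor_false (←) rewrites 1 into (1 ^ 0), now ((((~ a) ^ 0) ^ 0) & ((1 ^ 0) | ((1 ^ 0) ^ 0)))
step 10: or_idem (←) rewrites ((1 ^ 0) ^ 0) into (((1 ^ 0) ^ 0) | ((1 ^ 0) ^ 0)), which is E2

YES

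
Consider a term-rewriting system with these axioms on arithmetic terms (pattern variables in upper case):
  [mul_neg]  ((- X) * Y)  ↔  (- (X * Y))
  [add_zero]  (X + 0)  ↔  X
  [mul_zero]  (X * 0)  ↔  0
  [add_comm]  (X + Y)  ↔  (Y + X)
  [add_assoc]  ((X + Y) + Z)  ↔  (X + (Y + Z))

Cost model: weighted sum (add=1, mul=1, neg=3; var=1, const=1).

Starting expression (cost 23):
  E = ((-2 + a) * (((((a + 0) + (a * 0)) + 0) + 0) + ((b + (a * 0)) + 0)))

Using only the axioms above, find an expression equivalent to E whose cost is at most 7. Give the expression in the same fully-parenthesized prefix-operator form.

((a + -2) * (a + b))   [cost 7]

step 1: add_zero (→) rewrites ((((a + 0) + (a * 0)) + 0) + 0) into (((a + 0) + (a * 0)) + 0), now ((-2 + a) * ((((a + 0) + (a * 0)) + 0) + ((b + (a * 0)) + 0)))
step 2: add_comm (→) rewrites (-2 + a) into (a + -2), now ((a + -2) * ((((a + 0) + (a * 0)) + 0) + ((b + (a * 0)) + 0)))
step 3: mul_zero (→) rewrites (a * 0) into 0, now ((a + -2) * ((((a + 0) + 0) + 0) + ((b + (a * 0)) + 0)))
step 4: mul_zero (→) rewrites (a * 0) into 0, now ((a + -2) * ((((a + 0) + 0) + 0) + ((b + 0) + 0)))
step 5: add_zero (→) rewrites (b + 0) into b, now ((a + -2) * ((((a + 0) + 0) + 0) + (b + 0)))
step 6: add_zero (→) rewrites (a + 0) into a, now ((a + -2) * (((a + 0) + 0) + (b + 0)))
step 7: add_zero (→) rewrites (a + 0) into a, now ((a + -2) * ((a + 0) + (b + 0)))
step 8: add_zero (→) rewrites (b + 0) into b, now ((a + -2) * ((a + 0) + b))
step 9: add_zero (→) rewrites (a + 0) into a, reaching cost 7 (bound 7)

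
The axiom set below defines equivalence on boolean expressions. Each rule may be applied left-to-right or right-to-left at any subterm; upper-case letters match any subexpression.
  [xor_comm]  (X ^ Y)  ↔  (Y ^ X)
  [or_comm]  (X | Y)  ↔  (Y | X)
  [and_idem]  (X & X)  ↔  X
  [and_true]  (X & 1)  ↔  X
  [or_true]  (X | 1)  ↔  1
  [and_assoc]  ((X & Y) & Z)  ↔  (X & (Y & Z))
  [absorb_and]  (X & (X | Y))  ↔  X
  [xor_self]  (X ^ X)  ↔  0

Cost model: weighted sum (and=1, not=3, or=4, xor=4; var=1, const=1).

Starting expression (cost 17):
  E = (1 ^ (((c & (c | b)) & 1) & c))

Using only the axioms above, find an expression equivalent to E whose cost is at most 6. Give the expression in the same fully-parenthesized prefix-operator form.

(1 ^ c)   [cost 6]

1. [absorb_and →] (c & (c | b))  →  c;  E = (1 ^ ((c & 1) & c))
2. [and_true →] (c & 1)  →  c;  E = (1 ^ (c & c))
3. [and_idem →] (c & c)  →  c;  cost 6 ≤ 6, done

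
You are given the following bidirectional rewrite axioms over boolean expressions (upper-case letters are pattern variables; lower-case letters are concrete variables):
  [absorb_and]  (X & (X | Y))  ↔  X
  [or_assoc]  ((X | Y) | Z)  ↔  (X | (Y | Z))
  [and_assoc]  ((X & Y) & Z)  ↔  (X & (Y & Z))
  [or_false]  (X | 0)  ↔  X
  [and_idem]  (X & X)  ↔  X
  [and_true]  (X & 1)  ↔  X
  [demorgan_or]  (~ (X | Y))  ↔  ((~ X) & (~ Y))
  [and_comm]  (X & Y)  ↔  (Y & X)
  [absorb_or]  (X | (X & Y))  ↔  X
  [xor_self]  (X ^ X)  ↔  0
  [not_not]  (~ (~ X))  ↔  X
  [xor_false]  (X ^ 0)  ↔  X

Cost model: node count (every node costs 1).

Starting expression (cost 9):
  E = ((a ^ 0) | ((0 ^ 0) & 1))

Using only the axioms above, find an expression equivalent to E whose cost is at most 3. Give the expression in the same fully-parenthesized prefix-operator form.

(a | 0)   [cost 3]

step 1: xor_false (→) rewrites (a ^ 0) into a, now (a | ((0 ^ 0) & 1))
step 2: and_true (→) rewrites ((0 ^ 0) & 1) into (0 ^ 0), now (a | (0 ^ 0))
step 3: xor_false (→) rewrites (0 ^ 0) into 0, reaching cost 3 (bound 3)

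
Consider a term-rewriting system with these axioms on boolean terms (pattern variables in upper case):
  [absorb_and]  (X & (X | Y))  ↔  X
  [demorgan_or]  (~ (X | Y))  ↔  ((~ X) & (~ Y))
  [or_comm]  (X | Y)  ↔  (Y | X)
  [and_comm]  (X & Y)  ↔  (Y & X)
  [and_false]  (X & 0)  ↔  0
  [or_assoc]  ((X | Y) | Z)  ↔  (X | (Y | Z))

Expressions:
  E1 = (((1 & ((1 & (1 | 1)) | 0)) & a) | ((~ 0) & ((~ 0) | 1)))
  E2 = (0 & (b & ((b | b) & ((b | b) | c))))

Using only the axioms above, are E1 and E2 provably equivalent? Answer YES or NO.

NO

The axioms are sound identities: if E1 ↔* E2 then E1 and E2 evaluate identically under any assignment.
Under a=0, b=0, c=0: E1 evaluates to 1, E2 to 0. Distinct ⇒ no rewrite sequence connects them.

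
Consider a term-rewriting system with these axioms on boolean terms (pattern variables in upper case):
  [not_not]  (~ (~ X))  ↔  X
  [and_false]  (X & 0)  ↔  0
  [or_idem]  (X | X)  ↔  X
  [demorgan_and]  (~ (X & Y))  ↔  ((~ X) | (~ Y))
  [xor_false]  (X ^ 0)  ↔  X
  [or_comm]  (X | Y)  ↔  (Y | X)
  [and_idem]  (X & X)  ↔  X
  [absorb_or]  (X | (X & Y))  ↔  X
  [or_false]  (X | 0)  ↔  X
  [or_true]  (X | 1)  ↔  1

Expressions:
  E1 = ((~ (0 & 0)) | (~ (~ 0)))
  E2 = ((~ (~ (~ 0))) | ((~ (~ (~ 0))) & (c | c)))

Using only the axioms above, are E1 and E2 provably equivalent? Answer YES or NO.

YES

(1) (~ (~ 0))  =[not_not →]=  0    ⊢ ((~ (0 & 0)) | 0)
(2) ((~ (0 & 0)) | 0)  =[or_false →]=  (~ (0 & 0))
(3) (0 & 0)  =[and_idem →]=  0    ⊢ (~ 0)
(4) 0  =[not_not ←]=  (~ (~ 0))    ⊢ (~ (~ (~ 0)))
(5) (~ (~ (~ 0)))  =[absorb_or ←]=  ((~ (~ (~ 0))) | ((~ (~ (~ 0))) & c))
(6) c  =[or_idem ←]=  (c | c)    ⊢ E2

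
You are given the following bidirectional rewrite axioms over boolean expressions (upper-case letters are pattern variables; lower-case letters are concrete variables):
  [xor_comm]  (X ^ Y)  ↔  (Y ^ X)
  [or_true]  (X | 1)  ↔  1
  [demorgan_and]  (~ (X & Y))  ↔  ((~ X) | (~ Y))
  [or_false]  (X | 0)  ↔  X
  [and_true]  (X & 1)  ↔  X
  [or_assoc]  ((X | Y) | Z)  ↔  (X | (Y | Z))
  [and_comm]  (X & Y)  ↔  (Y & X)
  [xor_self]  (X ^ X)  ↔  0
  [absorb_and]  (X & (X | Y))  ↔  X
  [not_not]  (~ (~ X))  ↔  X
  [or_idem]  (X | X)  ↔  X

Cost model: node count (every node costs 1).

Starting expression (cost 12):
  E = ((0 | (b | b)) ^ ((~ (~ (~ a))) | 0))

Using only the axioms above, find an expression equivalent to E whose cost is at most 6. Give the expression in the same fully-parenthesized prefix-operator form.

(1) (b | b)  =[or_idem →]=  b    ⊢ ((0 | b) ^ ((~ (~ (~ a))) | 0))
(2) (~ (~ (~ a)))  =[not_not →]=  (~ a)    ⊢ ((0 | b) ^ ((~ a) | 0))
(3) ((~ a) | 0)  =[or_false →]=  (~ a)    ⊢ cost 6, within 6

((0 | b) ^ (~ a))   [cost 6]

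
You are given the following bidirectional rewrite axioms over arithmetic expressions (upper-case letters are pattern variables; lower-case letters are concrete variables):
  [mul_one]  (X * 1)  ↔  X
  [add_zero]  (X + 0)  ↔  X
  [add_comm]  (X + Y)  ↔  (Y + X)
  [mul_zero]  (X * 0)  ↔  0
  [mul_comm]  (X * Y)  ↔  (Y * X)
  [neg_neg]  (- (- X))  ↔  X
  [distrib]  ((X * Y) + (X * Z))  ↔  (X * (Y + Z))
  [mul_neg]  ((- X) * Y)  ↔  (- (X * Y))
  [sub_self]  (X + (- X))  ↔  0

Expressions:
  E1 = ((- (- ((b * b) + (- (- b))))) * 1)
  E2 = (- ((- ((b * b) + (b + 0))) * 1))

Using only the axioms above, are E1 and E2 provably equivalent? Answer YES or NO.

(1) ((- (- ((b * b) + (- (- b))))) * 1)  =[mul_one →]=  (- (- ((b * b) + (- (- b)))))
(2) (- (- ((b * b) + (- (- b)))))  =[neg_neg →]=  ((b * b) + (- (- b)))
(3) (- (- b))  =[neg_neg →]=  b    ⊢ ((b * b) + b)
(4) ((b * b) + b)  =[neg_neg ←]=  (- (- ((b * b) + b)))
(5) (- ((b * b) + b))  =[mul_one ←]=  ((- ((b * b) + b)) * 1)    ⊢ (- ((- ((b * b) + b)) * 1))
(6) b  =[add_zero ←]=  (b + 0)    ⊢ E2

YES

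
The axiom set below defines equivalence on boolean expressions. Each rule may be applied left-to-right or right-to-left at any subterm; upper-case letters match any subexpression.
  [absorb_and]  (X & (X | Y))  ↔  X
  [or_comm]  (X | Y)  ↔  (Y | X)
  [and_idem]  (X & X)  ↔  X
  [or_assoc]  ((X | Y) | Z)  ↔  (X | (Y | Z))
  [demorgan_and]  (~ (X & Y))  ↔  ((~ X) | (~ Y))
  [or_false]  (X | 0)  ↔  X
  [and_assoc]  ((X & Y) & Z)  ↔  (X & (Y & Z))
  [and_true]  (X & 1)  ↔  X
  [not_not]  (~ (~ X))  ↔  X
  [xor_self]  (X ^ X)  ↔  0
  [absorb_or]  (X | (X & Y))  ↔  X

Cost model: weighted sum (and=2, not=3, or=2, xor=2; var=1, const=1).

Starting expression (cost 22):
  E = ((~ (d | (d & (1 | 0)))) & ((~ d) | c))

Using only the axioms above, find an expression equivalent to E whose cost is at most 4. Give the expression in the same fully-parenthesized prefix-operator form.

(~ d)   [cost 4]

(1) (1 | 0)  =[or_false →]=  1    ⊢ ((~ (d | (d & 1))) & ((~ d) | c))
(2) (d | (d & 1))  =[absorb_or →]=  d    ⊢ ((~ d) & ((~ d) | c))
(3) ((~ d) & ((~ d) | c))  =[absorb_and →]=  (~ d)    ⊢ cost 4, within 4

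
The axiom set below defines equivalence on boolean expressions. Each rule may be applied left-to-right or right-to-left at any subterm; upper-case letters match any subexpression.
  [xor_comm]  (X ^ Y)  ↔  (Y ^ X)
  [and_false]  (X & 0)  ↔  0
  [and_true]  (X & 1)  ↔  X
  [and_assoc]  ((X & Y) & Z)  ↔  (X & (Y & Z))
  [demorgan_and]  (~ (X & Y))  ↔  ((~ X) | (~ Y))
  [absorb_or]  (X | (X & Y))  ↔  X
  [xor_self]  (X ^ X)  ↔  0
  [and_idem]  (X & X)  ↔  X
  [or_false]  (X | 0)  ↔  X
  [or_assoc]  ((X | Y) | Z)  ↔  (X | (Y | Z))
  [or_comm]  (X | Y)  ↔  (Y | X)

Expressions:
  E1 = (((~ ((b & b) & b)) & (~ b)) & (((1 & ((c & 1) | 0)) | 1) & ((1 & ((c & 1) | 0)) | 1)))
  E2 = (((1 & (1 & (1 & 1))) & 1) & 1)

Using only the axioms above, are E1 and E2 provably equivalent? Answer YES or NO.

NO

The axioms are sound identities: if E1 ↔* E2 then E1 and E2 evaluate identically under any assignment.
Under b=1, c=0: E1 evaluates to 0, E2 to 1. Distinct ⇒ no rewrite sequence connects them.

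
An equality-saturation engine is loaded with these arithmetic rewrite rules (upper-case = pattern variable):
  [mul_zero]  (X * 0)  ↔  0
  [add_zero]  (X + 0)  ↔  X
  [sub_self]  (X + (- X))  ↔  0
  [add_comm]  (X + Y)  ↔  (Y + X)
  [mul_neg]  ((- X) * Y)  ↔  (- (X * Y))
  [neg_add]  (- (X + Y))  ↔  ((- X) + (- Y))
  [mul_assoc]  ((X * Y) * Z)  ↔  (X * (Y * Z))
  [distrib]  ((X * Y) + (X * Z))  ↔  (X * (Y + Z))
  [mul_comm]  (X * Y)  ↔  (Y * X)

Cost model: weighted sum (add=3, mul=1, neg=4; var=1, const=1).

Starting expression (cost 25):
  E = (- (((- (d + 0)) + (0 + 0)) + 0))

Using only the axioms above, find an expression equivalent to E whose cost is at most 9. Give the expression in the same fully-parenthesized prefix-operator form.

step 1: add_zero (→) rewrites (d + 0) into d, now (- (((- d) + (0 + 0)) + 0))
step 2: add_zero (→) rewrites (0 + 0) into 0, now (- (((- d) + 0) + 0))
step 3: add_zero (→) rewrites (((- d) + 0) + 0) into ((- d) + 0), now (- ((- d) + 0))
step 4: add_zero (→) rewrites ((- d) + 0) into (- d), reaching cost 9 (bound 9)

(- (- d))   [cost 9]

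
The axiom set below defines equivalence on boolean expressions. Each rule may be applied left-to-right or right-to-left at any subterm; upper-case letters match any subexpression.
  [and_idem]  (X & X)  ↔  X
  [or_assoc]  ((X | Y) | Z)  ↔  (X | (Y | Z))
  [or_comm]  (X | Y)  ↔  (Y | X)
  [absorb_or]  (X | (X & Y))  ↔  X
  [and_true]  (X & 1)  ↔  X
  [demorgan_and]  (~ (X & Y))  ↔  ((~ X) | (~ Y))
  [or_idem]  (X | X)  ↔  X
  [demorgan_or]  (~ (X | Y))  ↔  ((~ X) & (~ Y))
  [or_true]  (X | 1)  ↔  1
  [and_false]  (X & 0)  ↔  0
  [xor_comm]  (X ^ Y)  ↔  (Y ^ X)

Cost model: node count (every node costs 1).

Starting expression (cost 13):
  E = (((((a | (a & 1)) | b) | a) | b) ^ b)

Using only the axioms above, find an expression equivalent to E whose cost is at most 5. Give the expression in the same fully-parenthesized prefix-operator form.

1. [absorb_or →] (a | (a & 1))  →  a;  E = ((((a | b) | a) | b) ^ b)
2. [or_assoc →] (((a | b) | a) | b)  →  ((a | b) | (a | b));  E = (((a | b) | (a | b)) ^ b)
3. [or_idem →] ((a | b) | (a | b))  →  (a | b);  cost 5 ≤ 5, done

((a | b) ^ b)   [cost 5]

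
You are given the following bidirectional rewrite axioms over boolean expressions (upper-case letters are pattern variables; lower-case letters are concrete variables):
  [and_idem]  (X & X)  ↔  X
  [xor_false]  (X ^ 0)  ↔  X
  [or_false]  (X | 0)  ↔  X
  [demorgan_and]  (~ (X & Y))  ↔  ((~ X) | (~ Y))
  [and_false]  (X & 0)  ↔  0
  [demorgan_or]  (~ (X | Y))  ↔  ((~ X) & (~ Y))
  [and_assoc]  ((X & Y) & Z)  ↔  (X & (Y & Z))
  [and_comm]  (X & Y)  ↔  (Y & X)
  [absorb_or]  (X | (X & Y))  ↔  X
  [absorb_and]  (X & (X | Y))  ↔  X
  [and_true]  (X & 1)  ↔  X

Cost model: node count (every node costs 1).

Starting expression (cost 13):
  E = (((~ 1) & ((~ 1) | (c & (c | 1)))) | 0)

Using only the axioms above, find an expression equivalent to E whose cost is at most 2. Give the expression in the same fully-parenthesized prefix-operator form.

(1) (c & (c | 1))  =[absorb_and →]=  c    ⊢ (((~ 1) & ((~ 1) | c)) | 0)
(2) ((~ 1) & ((~ 1) | c))  =[absorb_and →]=  (~ 1)    ⊢ ((~ 1) | 0)
(3) ((~ 1) | 0)  =[or_false →]=  (~ 1)    ⊢ cost 2, within 2

(~ 1)   [cost 2]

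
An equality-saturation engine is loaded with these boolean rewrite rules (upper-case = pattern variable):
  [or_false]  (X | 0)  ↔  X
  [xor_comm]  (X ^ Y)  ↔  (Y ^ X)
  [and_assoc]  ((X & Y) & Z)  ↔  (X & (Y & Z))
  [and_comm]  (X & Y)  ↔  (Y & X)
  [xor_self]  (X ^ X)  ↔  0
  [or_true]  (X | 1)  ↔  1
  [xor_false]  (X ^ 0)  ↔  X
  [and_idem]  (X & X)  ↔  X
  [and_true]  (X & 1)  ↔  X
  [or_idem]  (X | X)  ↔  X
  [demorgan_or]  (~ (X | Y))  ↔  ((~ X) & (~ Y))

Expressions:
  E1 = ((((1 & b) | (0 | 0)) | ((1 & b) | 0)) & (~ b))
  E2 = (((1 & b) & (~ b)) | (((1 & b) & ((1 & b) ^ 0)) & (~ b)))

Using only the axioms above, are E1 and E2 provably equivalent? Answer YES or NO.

step 1: or_false (→) rewrites (0 | 0) into 0, now ((((1 & b) | 0) | ((1 & b) | 0)) & (~ b))
step 2: or_idem (→) rewrites (((1 & b) | 0) | ((1 & b) | 0)) into ((1 & b) | 0), now (((1 & b) | 0) & (~ b))
step 3: or_false (→) rewrites ((1 & b) | 0) into (1 & b), now ((1 & b) & (~ b))
step 4: or_idem (←) rewrites ((1 & b) & (~ b)) into (((1 & b) & (~ b)) | ((1 & b) & (~ b)))
step 5: and_idem (←) rewrites (1 & b) into ((1 & b) & (1 & b)), now (((1 & b) & (~ b)) | (((1 & b) & (1 & b)) & (~ b)))
step 6: xor_false (←) rewrites (1 & b) into ((1 & b) ^ 0), which is E2

YES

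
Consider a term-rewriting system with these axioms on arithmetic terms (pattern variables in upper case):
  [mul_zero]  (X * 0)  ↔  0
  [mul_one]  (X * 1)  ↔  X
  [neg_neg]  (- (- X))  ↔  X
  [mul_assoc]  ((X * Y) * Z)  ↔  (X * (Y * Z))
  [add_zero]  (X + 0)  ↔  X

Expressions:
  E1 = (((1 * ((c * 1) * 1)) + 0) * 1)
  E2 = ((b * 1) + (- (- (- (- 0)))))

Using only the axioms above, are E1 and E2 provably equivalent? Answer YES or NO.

All listed rules preserve value, hence provable equivalence implies equal values everywhere; look for a separating assignment.
b=0, c=1 gives E1 ↦ 1, E2 ↦ 0; values differ ⇒ not provably equivalent.

NO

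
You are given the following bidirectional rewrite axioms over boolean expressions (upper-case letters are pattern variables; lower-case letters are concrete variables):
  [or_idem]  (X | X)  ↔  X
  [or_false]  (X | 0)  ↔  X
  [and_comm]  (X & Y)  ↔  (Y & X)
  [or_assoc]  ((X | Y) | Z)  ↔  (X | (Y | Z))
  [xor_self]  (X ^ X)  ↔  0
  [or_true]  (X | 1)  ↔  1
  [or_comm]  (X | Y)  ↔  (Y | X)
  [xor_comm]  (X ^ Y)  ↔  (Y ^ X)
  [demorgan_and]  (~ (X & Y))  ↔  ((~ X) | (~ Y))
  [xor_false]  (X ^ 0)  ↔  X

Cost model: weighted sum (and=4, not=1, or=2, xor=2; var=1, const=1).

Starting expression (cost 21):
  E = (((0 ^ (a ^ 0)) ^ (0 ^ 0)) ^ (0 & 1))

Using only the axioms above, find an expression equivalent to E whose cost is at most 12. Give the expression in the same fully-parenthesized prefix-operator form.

((0 ^ a) ^ (0 & 1))   [cost 12]

(1) (0 ^ 0)  =[xor_false →]=  0    ⊢ (((0 ^ (a ^ 0)) ^ 0) ^ (0 & 1))
(2) ((0 ^ (a ^ 0)) ^ 0)  =[xor_false →]=  (0 ^ (a ^ 0))    ⊢ ((0 ^ (a ^ 0)) ^ (0 & 1))
(3) (a ^ 0)  =[xor_false →]=  a    ⊢ cost 12, within 12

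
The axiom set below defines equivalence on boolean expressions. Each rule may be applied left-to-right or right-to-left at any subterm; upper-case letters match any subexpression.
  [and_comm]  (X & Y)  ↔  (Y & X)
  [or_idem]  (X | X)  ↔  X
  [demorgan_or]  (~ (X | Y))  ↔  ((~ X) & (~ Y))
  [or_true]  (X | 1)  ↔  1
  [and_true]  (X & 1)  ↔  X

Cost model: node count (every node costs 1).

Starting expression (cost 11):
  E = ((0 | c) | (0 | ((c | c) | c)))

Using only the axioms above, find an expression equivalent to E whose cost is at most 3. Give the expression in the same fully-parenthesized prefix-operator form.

(0 | c)   [cost 3]

step 1: or_idem (→) rewrites (c | c) into c, now ((0 | c) | (0 | (c | c)))
step 2: or_idem (→) rewrites (c | c) into c, now ((0 | c) | (0 | c))
step 3: or_idem (→) rewrites ((0 | c) | (0 | c)) into (0 | c), reaching cost 3 (bound 3)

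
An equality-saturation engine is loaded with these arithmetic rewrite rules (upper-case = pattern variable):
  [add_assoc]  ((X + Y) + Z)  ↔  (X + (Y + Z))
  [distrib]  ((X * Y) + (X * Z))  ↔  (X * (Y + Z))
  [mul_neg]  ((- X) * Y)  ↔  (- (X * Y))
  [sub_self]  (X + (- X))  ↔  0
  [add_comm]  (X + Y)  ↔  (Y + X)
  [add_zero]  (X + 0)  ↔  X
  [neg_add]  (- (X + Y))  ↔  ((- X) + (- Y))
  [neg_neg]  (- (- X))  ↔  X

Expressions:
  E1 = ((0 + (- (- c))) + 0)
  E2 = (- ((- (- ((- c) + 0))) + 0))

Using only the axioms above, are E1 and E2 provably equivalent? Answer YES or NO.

YES

(1) ((0 + (- (- c))) + 0)  =[add_zero →]=  (0 + (- (- c)))
(2) (0 + (- (- c)))  =[add_comm →]=  ((- (- c)) + 0)
(3) ((- (- c)) + 0)  =[add_zero →]=  (- (- c))
(4) c  =[neg_neg ←]=  (- (- c))    ⊢ (- (- (- (- c))))
(5) (- c)  =[add_zero ←]=  ((- c) + 0)    ⊢ (- (- (- ((- c) + 0))))
(6) (- (- ((- c) + 0)))  =[add_zero ←]=  ((- (- ((- c) + 0))) + 0)    ⊢ E2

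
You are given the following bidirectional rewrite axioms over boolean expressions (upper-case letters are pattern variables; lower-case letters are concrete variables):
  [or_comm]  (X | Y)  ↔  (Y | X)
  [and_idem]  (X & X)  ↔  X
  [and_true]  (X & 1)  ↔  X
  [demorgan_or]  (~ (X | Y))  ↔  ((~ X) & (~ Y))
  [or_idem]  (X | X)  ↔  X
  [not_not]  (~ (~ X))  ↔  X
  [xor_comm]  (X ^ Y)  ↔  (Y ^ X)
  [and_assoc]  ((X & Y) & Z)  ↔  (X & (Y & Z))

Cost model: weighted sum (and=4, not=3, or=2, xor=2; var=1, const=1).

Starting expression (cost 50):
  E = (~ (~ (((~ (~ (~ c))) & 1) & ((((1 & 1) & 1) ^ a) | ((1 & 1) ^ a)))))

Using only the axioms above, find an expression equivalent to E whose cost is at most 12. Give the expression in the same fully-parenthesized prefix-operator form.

((~ c) & (1 ^ a))   [cost 12]

(1) (~ (~ (((~ (~ (~ c))) & 1) & ((((1 & 1) & 1) ^ a) | ((1 & 1) ^ a)))))  =[not_not →]=  (((~ (~ (~ c))) & 1) & ((((1 & 1) & 1) ^ a) | ((1 & 1) ^ a)))
(2) (1 & 1)  =[and_idem →]=  1    ⊢ (((~ (~ (~ c))) & 1) & (((1 & 1) ^ a) | ((1 & 1) ^ a)))
(3) (((1 & 1) ^ a) | ((1 & 1) ^ a))  =[or_idem →]=  ((1 & 1) ^ a)    ⊢ (((~ (~ (~ c))) & 1) & ((1 & 1) ^ a))
(4) (~ (~ c))  =[not_not →]=  c    ⊢ (((~ c) & 1) & ((1 & 1) ^ a))
(5) (1 & 1)  =[and_idem →]=  1    ⊢ (((~ c) & 1) & (1 ^ a))
(6) ((~ c) & 1)  =[and_true →]=  (~ c)    ⊢ cost 12, within 12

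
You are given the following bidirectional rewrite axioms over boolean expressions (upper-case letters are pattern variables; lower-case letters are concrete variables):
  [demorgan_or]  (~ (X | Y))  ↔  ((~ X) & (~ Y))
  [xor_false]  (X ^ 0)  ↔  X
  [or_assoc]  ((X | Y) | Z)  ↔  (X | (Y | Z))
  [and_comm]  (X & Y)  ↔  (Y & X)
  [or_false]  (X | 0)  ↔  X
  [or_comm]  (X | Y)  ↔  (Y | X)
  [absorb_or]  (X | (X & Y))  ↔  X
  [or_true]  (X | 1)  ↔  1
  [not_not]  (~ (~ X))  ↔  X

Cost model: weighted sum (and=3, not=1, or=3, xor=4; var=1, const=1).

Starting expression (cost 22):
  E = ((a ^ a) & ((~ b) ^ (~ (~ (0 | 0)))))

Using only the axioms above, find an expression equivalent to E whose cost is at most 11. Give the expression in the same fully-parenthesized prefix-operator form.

((a ^ a) & (~ b))   [cost 11]

1. [or_false →] (0 | 0)  →  0;  E = ((a ^ a) & ((~ b) ^ (~ (~ 0))))
2. [not_not →] (~ (~ 0))  →  0;  E = ((a ^ a) & ((~ b) ^ 0))
3. [xor_false →] ((~ b) ^ 0)  →  (~ b);  cost 11 ≤ 11, done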